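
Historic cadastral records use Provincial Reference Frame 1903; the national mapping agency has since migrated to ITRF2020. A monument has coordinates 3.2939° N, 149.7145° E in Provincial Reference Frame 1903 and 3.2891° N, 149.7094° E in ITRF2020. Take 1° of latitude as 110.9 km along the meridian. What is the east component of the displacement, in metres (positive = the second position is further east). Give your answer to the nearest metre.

Δφ = 3.2891° − 3.2939° = -0.0048°; Δλ = 149.7094° − 149.7145° = -0.0051°.
ΔN = Δφ × 110900 = -532.3 m; ΔE = Δλ × 110900 × cos(3.2939°) = -0.0051 × 110900 × 0.998348 = -564.7 m.

ΔE = -565 m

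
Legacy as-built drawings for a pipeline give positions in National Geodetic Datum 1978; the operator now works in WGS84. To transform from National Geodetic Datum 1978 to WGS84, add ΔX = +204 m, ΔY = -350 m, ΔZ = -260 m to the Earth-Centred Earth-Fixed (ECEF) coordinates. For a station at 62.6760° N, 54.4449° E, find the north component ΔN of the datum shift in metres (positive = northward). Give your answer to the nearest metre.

The local north axis is (−sin φ cos λ, −sin φ sin λ, cos φ), giving ΔN = -105.388 + 252.974 − 119.346 = 28.24 m.

ΔN = 28 m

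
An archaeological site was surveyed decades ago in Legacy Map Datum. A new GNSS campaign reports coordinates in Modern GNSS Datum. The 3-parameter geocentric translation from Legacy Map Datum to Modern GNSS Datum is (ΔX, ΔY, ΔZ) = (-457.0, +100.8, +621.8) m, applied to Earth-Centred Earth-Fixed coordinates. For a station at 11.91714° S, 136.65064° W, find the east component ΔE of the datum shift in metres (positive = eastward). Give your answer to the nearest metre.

The local east axis at (φ, λ) is (−sin λ, cos λ, 0), so ΔE = −sin(-136.65064°)·(-457.0) + cos(-136.65064°)·100.8 = -387.01 m.

ΔE = -387 m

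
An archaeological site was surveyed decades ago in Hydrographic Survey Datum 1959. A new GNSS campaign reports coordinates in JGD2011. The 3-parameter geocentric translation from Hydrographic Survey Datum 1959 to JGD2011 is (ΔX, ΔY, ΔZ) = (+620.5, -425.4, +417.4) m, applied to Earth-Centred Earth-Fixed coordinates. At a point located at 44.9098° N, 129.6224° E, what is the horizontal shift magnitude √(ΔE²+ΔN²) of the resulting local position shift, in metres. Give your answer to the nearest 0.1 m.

832.4 m

The local east axis at (φ, λ) is (−sin λ, cos λ, 0), so ΔE = −sin(129.6224°)·620.5 + cos(129.6224°)·(-425.4) = -206.66 m.
The local north axis is (−sin φ cos λ, −sin φ sin λ, cos φ), giving ΔN = 279.367 + 231.333 + 295.611 = 806.31 m.
Horizontal magnitude = √(ΔE² + ΔN²) = √((-206.66)² + 806.31²) = 832.37 m.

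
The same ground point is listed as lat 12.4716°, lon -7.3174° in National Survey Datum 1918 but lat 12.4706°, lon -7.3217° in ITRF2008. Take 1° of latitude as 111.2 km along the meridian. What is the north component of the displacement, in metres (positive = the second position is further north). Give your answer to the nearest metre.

Δφ = 12.4706° − 12.4716° = -0.0010°; Δλ = -7.3217° − -7.3174° = -0.0043°.
ΔN = Δφ × 111200 = -111.2 m; ΔE = Δλ × 111200 × cos(12.4716°) = -0.0043 × 111200 × 0.976403 = -466.9 m.

ΔN = -111 m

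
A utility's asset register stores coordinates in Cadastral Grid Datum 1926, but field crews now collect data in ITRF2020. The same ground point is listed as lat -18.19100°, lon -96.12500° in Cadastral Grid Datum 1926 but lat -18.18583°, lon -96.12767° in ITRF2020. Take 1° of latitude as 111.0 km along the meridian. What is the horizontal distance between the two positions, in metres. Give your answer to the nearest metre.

639 m

Δφ = -18.18583° − -18.19100° = +0.00517°; Δλ = -96.12767° − -96.12500° = -0.00267°.
ΔN = Δφ × 111000 = 573.9 m; ΔE = Δλ × 111000 × cos(-18.19100°) = -0.00267 × 111000 × 0.950021 = -281.6 m.
Distance = √(ΔE² + ΔN²) = √((-281.6)² + 573.9²) = 639.2 m.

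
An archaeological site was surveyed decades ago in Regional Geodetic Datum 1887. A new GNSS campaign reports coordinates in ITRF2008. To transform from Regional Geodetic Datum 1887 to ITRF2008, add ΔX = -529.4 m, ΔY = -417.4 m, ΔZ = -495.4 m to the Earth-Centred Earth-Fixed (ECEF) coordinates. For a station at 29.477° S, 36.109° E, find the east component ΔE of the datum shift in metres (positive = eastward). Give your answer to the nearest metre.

The local east axis at (φ, λ) is (−sin λ, cos λ, 0), so ΔE = −sin(36.109°)·(-529.4) + cos(36.109°)·(-417.4) = -25.23 m.

ΔE = -25 m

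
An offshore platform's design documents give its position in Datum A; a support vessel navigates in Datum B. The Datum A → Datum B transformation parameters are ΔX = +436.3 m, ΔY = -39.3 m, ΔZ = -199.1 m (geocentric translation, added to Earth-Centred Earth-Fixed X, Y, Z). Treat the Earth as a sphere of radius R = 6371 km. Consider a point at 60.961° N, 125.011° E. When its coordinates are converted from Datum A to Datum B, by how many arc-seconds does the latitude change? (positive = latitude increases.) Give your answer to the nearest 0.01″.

sin φ = 0.874290, cos φ = 0.485405, sin λ = 0.819042, cos λ = -0.573734.
North component: ΔN = −sin φ cos λ·ΔX − sin φ sin λ·ΔY + cos φ·ΔZ = −(0.874290)(-0.573734)(436.3) − (0.874290)(0.819042)(-39.3) + (0.485405)(-199.1) = 150.35 m.
1° of latitude spans πR/180 = 111195 m, so Δφ = 150.35 / 111195 × 3600 = 4.868″.

Δφ = 4.87″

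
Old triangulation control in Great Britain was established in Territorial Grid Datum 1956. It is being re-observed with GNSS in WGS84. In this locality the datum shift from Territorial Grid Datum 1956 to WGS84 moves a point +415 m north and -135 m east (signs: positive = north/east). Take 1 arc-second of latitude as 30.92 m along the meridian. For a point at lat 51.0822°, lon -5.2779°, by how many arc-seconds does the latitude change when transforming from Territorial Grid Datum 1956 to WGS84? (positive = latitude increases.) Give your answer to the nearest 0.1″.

Δφ = 13.4″

1″ of latitude = 30.92 m, so Δφ = 415.0 / 30.92 = 13.422″.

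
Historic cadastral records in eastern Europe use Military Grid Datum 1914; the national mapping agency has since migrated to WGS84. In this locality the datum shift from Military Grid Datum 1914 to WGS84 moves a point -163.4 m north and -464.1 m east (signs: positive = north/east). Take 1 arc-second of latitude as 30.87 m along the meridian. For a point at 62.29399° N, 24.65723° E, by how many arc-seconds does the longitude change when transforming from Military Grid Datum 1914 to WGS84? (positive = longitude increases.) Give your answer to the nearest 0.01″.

At latitude 62.29399°, cos φ = 0.464935.
1″ of longitude at this latitude = 30.87 × cos φ = 14.3525 m, so Δλ = -464.1 / 14.3525 = -32.336″.

Δλ = -32.34″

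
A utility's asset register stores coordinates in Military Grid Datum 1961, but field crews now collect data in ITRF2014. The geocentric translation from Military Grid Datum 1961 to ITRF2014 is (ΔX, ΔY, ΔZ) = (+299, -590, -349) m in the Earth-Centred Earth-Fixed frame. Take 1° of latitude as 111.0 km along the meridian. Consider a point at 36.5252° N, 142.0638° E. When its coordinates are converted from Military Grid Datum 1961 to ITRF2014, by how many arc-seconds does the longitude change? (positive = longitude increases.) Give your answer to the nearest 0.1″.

sin φ = 0.595176, cos φ = 0.803595, sin λ = 0.614784, cos λ = -0.788696.
East component: ΔE = −sin λ·ΔX + cos λ·ΔY = −(0.614784)(299) + (-0.788696)(-590) = 281.51 m.
1° of latitude spans 111000 m; at latitude φ, 1° of longitude spans that × cos φ = 89199.1 m, so Δλ = 281.51 / 89199.1 × 3600 = 11.362″.

Δλ = 11.4″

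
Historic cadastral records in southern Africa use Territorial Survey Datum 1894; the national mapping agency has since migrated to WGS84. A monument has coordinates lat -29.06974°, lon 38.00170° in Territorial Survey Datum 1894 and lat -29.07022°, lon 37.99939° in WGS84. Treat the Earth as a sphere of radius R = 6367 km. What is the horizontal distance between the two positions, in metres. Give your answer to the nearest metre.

Δφ = -29.07022° − -29.06974° = -0.00048°; Δλ = 37.99939° − 38.00170° = -0.00231°.
1° along a meridian = πR/180 = 111125 m.
ΔN = Δφ × 111125 = -53.3 m; ΔE = Δλ × 111125 × cos(-29.06974°) = -0.00231 × 111125 × 0.874029 = -224.4 m.
Distance = √(ΔE² + ΔN²) = √((-224.4)² + (-53.3)²) = 230.6 m.

231 m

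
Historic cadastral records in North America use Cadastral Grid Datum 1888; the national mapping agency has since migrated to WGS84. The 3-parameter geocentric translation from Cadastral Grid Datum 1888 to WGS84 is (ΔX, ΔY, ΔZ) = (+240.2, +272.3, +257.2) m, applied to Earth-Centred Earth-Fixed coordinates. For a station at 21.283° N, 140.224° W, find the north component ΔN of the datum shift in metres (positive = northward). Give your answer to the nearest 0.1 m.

ΔN = 369.9 m

The local north axis is (−sin φ cos λ, −sin φ sin λ, cos φ), giving ΔN = 67.007 + 63.235 + 239.659 = 369.90 m.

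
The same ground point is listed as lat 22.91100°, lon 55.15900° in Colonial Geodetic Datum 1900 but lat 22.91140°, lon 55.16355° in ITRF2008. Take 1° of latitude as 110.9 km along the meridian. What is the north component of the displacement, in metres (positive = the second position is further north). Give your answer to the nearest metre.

Δφ = 22.91140° − 22.91100° = +0.00040°; Δλ = 55.16355° − 55.15900° = +0.00455°.
ΔN = Δφ × 110900 = 44.4 m; ΔE = Δλ × 110900 × cos(22.91100°) = +0.00455 × 110900 × 0.921111 = 464.8 m.

ΔN = 44 m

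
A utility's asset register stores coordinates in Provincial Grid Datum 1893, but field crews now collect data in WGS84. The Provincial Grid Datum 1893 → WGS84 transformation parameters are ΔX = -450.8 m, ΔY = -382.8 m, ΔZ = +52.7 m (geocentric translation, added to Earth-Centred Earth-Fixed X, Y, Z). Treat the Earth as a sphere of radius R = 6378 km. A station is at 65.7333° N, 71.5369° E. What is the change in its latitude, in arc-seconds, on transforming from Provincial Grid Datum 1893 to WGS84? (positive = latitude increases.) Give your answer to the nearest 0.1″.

sin φ = 0.911642, cos φ = 0.410985, sin λ = 0.948528, cos λ = 0.316694.
North component: ΔN = −sin φ cos λ·ΔX − sin φ sin λ·ΔY + cos φ·ΔZ = −(0.911642)(0.316694)(-450.8) − (0.911642)(0.948528)(-382.8) + (0.410985)(52.7) = 482.82 m.
1° of latitude spans πR/180 = 111317 m, so Δφ = 482.82 / 111317 × 3600 = 15.615″.

Δφ = 15.6″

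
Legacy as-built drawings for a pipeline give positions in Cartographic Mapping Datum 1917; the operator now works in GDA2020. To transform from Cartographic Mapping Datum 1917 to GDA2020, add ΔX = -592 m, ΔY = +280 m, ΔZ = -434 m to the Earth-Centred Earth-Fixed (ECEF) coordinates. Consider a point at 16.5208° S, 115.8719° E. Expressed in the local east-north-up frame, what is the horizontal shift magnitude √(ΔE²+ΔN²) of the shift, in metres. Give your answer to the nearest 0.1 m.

The local east axis at (φ, λ) is (−sin λ, cos λ, 0), so ΔE = −sin(115.8719°)·(-592) + cos(115.8719°)·280 = 410.48 m.
The local north axis is (−sin φ cos λ, −sin φ sin λ, cos φ), giving ΔN = 73.458 + 71.641 − 416.083 = -270.98 m.
Horizontal magnitude = √(ΔE² + ΔN²) = √(410.48² + (-270.98)²) = 491.86 m.

491.9 m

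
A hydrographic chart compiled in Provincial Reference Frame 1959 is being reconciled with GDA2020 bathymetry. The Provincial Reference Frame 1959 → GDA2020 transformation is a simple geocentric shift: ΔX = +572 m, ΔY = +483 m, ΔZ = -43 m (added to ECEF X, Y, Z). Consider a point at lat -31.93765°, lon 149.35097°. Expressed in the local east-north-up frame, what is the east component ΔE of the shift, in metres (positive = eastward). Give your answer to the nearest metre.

The local east axis at (φ, λ) is (−sin λ, cos λ, 0), so ΔE = −sin(149.35097°)·572 + cos(149.35097°)·483 = -707.12 m.

ΔE = -707 m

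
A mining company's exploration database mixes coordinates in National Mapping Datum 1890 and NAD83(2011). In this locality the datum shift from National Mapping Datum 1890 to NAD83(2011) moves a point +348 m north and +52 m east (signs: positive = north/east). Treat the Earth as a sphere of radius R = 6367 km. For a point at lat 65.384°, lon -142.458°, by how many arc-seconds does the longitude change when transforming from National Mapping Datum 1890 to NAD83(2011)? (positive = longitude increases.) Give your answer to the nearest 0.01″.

At latitude 65.384°, cos φ = 0.416535.
One radian of longitude at latitude φ spans R cos φ, so Δλ = ΔE / (R cos φ) = 52.0 / (6367000 × 0.416535) = 1.9607e-05 rad = 4.044″.

Δλ = 4.04″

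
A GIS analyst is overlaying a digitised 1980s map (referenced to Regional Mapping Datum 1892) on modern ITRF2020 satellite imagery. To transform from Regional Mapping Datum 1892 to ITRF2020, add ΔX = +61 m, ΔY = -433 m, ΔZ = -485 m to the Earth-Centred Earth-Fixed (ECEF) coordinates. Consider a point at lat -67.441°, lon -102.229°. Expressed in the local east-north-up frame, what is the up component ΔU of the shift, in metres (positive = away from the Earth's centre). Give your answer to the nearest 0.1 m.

At φ = -67.441°, λ = -102.229°: sin φ = -0.923485, cos φ = 0.383635, sin λ = -0.977309, cos λ = -0.211819.
ΔU = cos φ cos λ·ΔX + cos φ sin λ·ΔY + sin φ·ΔZ = (0.383635)(-0.211819)(61) + (0.383635)(-0.977309)(-433) + (-0.923485)(-485) = 605.28 m.

ΔU = 605.3 m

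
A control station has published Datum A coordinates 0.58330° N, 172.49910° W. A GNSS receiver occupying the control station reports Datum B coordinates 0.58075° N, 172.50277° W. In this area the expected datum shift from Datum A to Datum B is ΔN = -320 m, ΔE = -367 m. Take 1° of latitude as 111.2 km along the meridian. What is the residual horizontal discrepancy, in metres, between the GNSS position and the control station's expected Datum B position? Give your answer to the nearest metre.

Observed coordinate differences: Δφ = -0.00255°, Δλ = -0.00367°.
Converting to metres (1° lat = 111200 m, cos φ = 0.999948): observed ΔN = -283.6 m, observed ΔE = -408.1 m.
Subtracting the expected shift leaves a residual of -283.6 − (-320) = 36.4 m north and -408.1 − (-367) = -41.1 m east.
Residual distance = √(36.4² + (-41.1)²) = 54.9 m.

55 m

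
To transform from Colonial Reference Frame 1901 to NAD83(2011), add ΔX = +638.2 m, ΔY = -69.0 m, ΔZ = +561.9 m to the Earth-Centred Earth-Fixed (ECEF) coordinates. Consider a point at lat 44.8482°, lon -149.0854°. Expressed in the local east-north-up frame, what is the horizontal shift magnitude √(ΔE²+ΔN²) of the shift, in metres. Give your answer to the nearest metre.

852 m

At φ = 44.8482°, λ = -149.0854°: sin φ = 0.705231, cos φ = 0.708978, sin λ = -0.513760, cos λ = -0.857934.
ΔE = −sin λ·ΔX + cos λ·ΔY = −(-0.513760)·(638.2) + (-0.857934)·(-69.0) = 387.08 m.
ΔN = −sin φ cos λ·ΔX − sin φ sin λ·ΔY + cos φ·ΔZ = −(0.705231)(-0.857934)(638.2) − (0.705231)(-0.513760)(-69.0) + (0.708978)(561.9) = 759.51 m.
Horizontal magnitude = √(ΔE² + ΔN²) = √(387.08² + 759.51²) = 852.46 m.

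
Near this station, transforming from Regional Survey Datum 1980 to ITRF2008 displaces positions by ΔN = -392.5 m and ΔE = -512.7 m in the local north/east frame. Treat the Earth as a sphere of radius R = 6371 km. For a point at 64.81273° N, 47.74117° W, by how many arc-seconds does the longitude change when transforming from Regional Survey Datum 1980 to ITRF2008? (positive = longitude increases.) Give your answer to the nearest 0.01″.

Δλ = -39.00″

At latitude 64.81273°, cos φ = 0.425578.
One radian of longitude at latitude φ spans R cos φ, so Δλ = ΔE / (R cos φ) = -512.7 / (6371000 × 0.425578) = -1.8909e-04 rad = -39.003″.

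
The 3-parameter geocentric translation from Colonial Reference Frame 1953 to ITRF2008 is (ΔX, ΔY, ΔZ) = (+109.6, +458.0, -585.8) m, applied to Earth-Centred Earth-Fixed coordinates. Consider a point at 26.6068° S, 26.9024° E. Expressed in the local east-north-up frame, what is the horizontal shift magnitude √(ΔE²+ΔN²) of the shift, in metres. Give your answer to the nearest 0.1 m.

The local east axis at (φ, λ) is (−sin λ, cos λ, 0), so ΔE = −sin(26.9024°)·109.6 + cos(26.9024°)·458.0 = 358.84 m.
The local north axis is (−sin φ cos λ, −sin φ sin λ, cos φ), giving ΔN = 43.774 + 92.812 − 523.764 = -387.18 m.
Horizontal magnitude = √(ΔE² + ΔN²) = √(358.84² + (-387.18)²) = 527.90 m.

527.9 m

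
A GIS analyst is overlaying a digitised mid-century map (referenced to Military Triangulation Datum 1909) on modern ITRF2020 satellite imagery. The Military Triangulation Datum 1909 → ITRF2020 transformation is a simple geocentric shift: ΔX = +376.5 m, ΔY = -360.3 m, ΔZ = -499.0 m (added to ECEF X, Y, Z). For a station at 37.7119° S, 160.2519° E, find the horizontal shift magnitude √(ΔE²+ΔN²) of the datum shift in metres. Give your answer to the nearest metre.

718 m

At φ = -37.7119°, λ = 160.2519°: sin φ = -0.611691, cos φ = 0.791097, sin λ = 0.337886, cos λ = -0.941187.
ΔE = −sin λ·ΔX + cos λ·ΔY = −(0.337886)·(376.5) + (-0.941187)·(-360.3) = 211.90 m.
ΔN = −sin φ cos λ·ΔX − sin φ sin λ·ΔY + cos φ·ΔZ = −(-0.611691)(-0.941187)(376.5) − (-0.611691)(0.337886)(-360.3) + (0.791097)(-499.0) = -685.98 m.
Horizontal magnitude = √(ΔE² + ΔN²) = √(211.90² + (-685.98)²) = 717.96 m.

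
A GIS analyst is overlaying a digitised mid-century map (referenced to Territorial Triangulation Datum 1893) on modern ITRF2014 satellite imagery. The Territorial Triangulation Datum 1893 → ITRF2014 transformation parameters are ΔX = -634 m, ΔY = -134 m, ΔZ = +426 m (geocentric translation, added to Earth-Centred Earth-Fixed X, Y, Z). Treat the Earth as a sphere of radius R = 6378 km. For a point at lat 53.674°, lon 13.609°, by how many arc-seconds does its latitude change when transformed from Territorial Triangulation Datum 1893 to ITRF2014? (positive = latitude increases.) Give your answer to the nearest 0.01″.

sin φ = 0.805660, cos φ = 0.592379, sin λ = 0.235295, cos λ = 0.971924.
North component: ΔN = −sin φ cos λ·ΔX − sin φ sin λ·ΔY + cos φ·ΔZ = −(0.805660)(0.971924)(-634) − (0.805660)(0.235295)(-134) + (0.592379)(426) = 774.20 m.
1° of latitude spans πR/180 = 111317 m, so Δφ = 774.20 / 111317 × 3600 = 25.038″.

Δφ = 25.04″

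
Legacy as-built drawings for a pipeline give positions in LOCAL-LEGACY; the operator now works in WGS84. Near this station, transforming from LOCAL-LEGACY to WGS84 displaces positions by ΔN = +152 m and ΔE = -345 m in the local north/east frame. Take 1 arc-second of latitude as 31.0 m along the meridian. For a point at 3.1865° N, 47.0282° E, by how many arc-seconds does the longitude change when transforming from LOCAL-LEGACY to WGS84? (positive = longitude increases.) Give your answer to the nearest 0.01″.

Δλ = -11.15″

At latitude 3.1865°, cos φ = 0.998454.
1″ of longitude at this latitude = 31.00 × cos φ = 30.9521 m, so Δλ = -345.0 / 30.9521 = -11.146″.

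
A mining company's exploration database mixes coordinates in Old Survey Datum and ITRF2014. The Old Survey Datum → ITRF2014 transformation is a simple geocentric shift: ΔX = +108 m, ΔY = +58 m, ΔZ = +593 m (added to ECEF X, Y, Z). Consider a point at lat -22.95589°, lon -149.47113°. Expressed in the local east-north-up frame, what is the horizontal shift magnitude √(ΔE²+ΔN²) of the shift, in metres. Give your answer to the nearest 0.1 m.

At φ = -22.95589°, λ = -149.47113°: sin φ = -0.390022, cos φ = 0.920805, sin λ = -0.507972, cos λ = -0.861373.
ΔE = −sin λ·ΔX + cos λ·ΔY = −(-0.507972)·(108) + (-0.861373)·(58) = 4.90 m.
ΔN = −sin φ cos λ·ΔX − sin φ sin λ·ΔY + cos φ·ΔZ = −(-0.390022)(-0.861373)(108) − (-0.390022)(-0.507972)(58) + (0.920805)(593) = 498.26 m.
Horizontal magnitude = √(ΔE² + ΔN²) = √(4.90² + 498.26²) = 498.29 m.

498.3 m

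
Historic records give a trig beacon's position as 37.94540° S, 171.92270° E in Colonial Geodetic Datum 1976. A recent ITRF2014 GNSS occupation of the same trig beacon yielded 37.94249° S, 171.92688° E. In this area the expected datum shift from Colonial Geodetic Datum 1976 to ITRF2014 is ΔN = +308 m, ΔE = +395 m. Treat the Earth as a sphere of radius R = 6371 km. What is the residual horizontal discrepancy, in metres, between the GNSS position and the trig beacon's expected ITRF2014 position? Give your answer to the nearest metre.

Observed coordinate differences: Δφ = +0.00291°, Δλ = +0.00418°.
Converting to metres (1° lat = 111195 m, cos φ = 0.788597): observed ΔN = 323.6 m, observed ΔE = 366.5 m.
Subtracting the expected shift leaves a residual of 323.6 − (308) = 15.6 m north and 366.5 − (395) = -28.5 m east.
Residual distance = √(15.6² + (-28.5)²) = 32.4 m.

32 m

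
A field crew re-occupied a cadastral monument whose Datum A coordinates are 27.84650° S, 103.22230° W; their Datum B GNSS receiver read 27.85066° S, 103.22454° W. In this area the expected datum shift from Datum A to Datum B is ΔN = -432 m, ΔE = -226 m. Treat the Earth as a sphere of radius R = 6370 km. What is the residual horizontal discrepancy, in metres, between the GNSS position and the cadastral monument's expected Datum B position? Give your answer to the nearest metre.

Observed coordinate differences: Δφ = -0.00416°, Δλ = -0.00224°.
Converting to metres (1° lat = 111177 m, cos φ = 0.884202): observed ΔN = -462.5 m, observed ΔE = -220.2 m.
Subtracting the expected shift leaves a residual of -462.5 − (-432) = -30.5 m north and -220.2 − (-226) = 5.8 m east.
Residual distance = √((-30.5)² + 5.8²) = 31.0 m.

31 m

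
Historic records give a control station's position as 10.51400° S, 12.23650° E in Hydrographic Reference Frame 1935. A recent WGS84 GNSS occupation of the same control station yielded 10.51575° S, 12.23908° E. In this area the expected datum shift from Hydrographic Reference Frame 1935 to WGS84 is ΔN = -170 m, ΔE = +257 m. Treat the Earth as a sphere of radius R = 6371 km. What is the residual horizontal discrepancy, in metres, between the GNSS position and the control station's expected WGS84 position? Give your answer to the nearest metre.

Observed coordinate differences: Δφ = -0.00175°, Δλ = +0.00258°.
Converting to metres (1° lat = 111195 m, cos φ = 0.983210): observed ΔN = -194.6 m, observed ΔE = 282.1 m.
Subtracting the expected shift leaves a residual of -194.6 − (-170) = -24.6 m north and 282.1 − (257) = 25.1 m east.
Residual distance = √((-24.6)² + 25.1²) = 35.1 m.

35 m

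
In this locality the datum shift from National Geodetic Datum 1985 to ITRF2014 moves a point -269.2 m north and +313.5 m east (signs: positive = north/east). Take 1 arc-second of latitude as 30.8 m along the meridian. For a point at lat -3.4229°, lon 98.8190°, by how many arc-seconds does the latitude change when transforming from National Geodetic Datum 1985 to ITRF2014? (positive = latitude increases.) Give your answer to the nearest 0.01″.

1″ of latitude = 30.80 m, so Δφ = -269.2 / 30.80 = -8.740″.

Δφ = -8.74″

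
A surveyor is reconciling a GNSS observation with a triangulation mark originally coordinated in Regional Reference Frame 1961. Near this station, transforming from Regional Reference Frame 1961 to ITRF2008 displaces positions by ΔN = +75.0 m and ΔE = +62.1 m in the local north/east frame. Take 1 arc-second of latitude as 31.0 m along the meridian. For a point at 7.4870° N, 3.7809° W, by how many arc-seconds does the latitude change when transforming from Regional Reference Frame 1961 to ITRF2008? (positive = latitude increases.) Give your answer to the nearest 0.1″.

Δφ = 2.4″

1″ of latitude = 31.00 m, so Δφ = 75.0 / 31.00 = 2.419″.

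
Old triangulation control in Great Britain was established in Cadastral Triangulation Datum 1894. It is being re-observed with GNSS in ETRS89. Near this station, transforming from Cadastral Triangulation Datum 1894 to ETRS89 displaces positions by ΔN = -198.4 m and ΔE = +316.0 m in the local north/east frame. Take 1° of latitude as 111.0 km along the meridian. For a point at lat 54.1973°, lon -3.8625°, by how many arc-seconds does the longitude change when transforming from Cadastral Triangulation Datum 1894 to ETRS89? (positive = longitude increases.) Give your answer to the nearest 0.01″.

At latitude 54.1973°, cos φ = 0.584996.
1° of longitude at this latitude = 111.0 × cos φ = 64.93 km, so Δλ = 316.0 / 64934.5 = 0.0048664° = 17.519″.

Δλ = 17.52″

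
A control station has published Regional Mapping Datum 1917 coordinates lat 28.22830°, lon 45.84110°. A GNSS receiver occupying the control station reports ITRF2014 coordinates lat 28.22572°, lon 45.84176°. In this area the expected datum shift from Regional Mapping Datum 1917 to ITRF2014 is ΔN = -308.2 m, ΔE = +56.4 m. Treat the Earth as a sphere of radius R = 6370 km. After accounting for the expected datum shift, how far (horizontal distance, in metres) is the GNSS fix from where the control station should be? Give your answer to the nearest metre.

Observed coordinate differences: Δφ = -0.00258°, Δλ = +0.00066°.
Converting to metres (1° lat = 111177 m, cos φ = 0.881070): observed ΔN = -286.8 m, observed ΔE = 64.7 m.
Subtracting the expected shift leaves a residual of -286.8 − (-308.2) = 21.4 m north and 64.7 − (56.4) = 8.3 m east.
Residual distance = √(21.4² + 8.3²) = 22.9 m.

23 m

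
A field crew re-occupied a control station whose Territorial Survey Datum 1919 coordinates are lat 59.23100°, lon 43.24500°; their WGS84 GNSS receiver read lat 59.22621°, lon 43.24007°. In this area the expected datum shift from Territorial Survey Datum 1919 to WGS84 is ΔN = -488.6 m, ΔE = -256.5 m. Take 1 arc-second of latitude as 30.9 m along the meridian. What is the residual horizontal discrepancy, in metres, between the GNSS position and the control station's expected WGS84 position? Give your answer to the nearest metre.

50 m

Observed coordinate differences: Δφ = -0.00479°, Δλ = -0.00493°.
Converting to metres (1° lat = 111240 m, cos φ = 0.511578): observed ΔN = -532.8 m, observed ΔE = -280.6 m.
Subtracting the expected shift leaves a residual of -532.8 − (-488.6) = -44.2 m north and -280.6 − (-256.5) = -24.1 m east.
Residual distance = √((-44.2)² + (-24.1)²) = 50.4 m.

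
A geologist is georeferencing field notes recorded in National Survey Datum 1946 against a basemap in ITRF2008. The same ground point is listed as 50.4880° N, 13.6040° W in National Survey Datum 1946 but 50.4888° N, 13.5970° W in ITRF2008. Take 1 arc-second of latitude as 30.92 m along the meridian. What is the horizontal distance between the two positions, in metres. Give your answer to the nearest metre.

Δφ = 50.4888° − 50.4880° = +0.0008°; Δλ = -13.5970° − -13.6040° = +0.0070°.
1° of latitude = 3600 × 30.92 = 111312 m.
ΔN = Δφ × 111312 = 89.0 m; ΔE = Δλ × 111312 × cos(50.4880°) = +0.0070 × 111312 × 0.636240 = 495.7 m.
Distance = √(ΔE² + ΔN²) = √(495.7² + 89.0²) = 503.7 m.

504 m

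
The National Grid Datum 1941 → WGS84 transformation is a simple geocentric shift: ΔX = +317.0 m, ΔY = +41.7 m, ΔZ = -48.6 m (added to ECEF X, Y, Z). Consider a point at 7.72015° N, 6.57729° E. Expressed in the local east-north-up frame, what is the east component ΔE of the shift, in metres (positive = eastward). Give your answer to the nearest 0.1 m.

ΔE = 5.1 m

At φ = 7.72015°, λ = 6.57729°: sin φ = 0.134335, cos φ = 0.990936, sin λ = 0.114543, cos λ = 0.993418.
ΔE = −sin λ·ΔX + cos λ·ΔY = −(0.114543)·(317.0) + (0.993418)·(41.7) = 5.12 m.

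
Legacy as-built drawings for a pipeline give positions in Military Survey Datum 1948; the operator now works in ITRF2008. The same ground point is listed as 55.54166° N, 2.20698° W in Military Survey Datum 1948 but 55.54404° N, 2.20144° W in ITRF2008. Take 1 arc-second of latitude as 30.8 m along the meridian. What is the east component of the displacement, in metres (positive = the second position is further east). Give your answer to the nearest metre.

ΔE = 348 m

Δφ = 55.54404° − 55.54166° = +0.00238°; Δλ = -2.20144° − -2.20698° = +0.00554°.
1° of latitude = 3600 × 30.80 = 110880 m.
ΔN = Δφ × 110880 = 263.9 m; ΔE = Δλ × 110880 × cos(55.54166°) = +0.00554 × 110880 × 0.565807 = 347.6 m.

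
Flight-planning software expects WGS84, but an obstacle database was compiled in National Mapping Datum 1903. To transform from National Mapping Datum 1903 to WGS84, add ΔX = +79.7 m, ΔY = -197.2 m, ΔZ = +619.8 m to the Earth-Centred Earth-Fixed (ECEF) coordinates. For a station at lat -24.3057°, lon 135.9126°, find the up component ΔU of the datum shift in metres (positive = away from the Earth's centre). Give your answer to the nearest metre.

At φ = -24.3057°, λ = 135.9126°: sin φ = -0.411605, cos φ = 0.911362, sin λ = 0.695755, cos λ = -0.718279.
ΔU = cos φ cos λ·ΔX + cos φ sin λ·ΔY + sin φ·ΔZ = (0.911362)(-0.718279)(79.7) + (0.911362)(0.695755)(-197.2) + (-0.411605)(619.8) = -432.33 m.

ΔU = -432 m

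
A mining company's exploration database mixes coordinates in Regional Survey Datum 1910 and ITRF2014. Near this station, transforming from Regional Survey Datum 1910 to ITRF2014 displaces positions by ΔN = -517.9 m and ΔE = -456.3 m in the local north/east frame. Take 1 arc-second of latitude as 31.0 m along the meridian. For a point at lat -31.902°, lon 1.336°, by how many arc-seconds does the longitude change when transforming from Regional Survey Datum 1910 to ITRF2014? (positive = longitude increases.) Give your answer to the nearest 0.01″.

Δλ = -17.34″

At latitude -31.902°, cos φ = 0.848953.
1″ of longitude at this latitude = 31.00 × cos φ = 26.3176 m, so Δλ = -456.3 / 26.3176 = -17.338″.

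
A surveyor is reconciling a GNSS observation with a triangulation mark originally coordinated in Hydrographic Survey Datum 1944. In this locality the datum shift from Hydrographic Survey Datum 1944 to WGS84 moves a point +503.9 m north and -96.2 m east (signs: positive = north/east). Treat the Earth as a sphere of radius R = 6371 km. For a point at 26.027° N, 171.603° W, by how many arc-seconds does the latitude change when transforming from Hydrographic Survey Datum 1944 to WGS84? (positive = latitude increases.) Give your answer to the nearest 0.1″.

On a sphere of radius R, 1 rad of latitude = R, so Δφ = ΔN / R = 503.9 / 6371000 = 7.9093e-05 rad = 16.314″.

Δφ = 16.3″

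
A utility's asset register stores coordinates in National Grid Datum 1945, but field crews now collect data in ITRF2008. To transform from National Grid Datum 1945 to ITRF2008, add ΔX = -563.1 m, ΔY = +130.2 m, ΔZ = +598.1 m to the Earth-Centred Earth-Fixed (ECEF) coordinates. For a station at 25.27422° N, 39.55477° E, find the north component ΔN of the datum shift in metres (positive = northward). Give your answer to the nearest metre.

ΔN = 691 m

At φ = 25.27422°, λ = 39.55477°: sin φ = 0.426951, cos φ = 0.904275, sin λ = 0.636816, cos λ = 0.771016.
ΔN = −sin φ cos λ·ΔX − sin φ sin λ·ΔY + cos φ·ΔZ = −(0.426951)(0.771016)(-563.1) − (0.426951)(0.636816)(130.2) + (0.904275)(598.1) = 690.81 m.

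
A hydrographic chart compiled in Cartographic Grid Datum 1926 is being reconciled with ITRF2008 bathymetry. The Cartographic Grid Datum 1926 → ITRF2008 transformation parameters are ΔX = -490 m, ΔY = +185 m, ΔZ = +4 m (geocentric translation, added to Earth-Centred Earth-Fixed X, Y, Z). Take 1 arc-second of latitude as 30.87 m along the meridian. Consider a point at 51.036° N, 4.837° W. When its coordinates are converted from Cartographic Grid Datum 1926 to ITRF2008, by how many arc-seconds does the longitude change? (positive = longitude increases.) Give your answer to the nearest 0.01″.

sin φ = 0.777541, cos φ = 0.628832, sin λ = -0.084321, cos λ = 0.996439.
East component: ΔE = −sin λ·ΔX + cos λ·ΔY = −(-0.084321)(-490) + (0.996439)(185) = 143.02 m.
1° of latitude spans 3600 × 30.87 = 111132 m; at latitude φ, 1° of longitude spans that × cos φ = 69883.4 m, so Δλ = 143.02 / 69883.4 × 3600 = 7.368″.

Δλ = 7.37″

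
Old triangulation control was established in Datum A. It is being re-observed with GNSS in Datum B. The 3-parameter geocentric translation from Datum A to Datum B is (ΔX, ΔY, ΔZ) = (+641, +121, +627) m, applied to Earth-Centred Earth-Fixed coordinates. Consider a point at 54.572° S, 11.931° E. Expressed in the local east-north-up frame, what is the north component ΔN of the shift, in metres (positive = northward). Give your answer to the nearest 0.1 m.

ΔN = 894.9 m

At φ = -54.572°, λ = 11.931°: sin φ = -0.814845, cos φ = 0.579679, sin λ = 0.206734, cos λ = 0.978397.
ΔN = −sin φ cos λ·ΔX − sin φ sin λ·ΔY + cos φ·ΔZ = −(-0.814845)(0.978397)(641) − (-0.814845)(0.206734)(121) + (0.579679)(627) = 894.87 m.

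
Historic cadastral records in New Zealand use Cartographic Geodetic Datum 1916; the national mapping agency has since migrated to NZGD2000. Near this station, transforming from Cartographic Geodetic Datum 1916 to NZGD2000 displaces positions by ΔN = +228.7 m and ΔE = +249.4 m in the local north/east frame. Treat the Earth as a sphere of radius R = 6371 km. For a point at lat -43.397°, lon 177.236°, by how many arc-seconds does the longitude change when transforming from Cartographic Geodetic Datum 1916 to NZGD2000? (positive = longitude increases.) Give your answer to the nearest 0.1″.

At latitude -43.397°, cos φ = 0.726611.
One radian of longitude at latitude φ spans R cos φ, so Δλ = ΔE / (R cos φ) = 249.4 / (6371000 × 0.726611) = 5.3875e-05 rad = 11.113″.

Δλ = 11.1″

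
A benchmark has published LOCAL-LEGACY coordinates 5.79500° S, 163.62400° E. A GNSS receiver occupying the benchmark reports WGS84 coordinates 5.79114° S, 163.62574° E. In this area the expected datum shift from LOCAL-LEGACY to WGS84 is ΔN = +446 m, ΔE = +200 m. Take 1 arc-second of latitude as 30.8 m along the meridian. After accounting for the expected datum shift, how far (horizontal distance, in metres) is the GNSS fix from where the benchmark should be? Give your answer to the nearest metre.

20 m

Observed coordinate differences: Δφ = +0.00386°, Δλ = +0.00174°.
Converting to metres (1° lat = 110880 m, cos φ = 0.994890): observed ΔN = 428.0 m, observed ΔE = 191.9 m.
Subtracting the expected shift leaves a residual of 428.0 − (446) = -18.0 m north and 191.9 − (200) = -8.1 m east.
Residual distance = √((-18.0)² + (-8.1)²) = 19.7 m.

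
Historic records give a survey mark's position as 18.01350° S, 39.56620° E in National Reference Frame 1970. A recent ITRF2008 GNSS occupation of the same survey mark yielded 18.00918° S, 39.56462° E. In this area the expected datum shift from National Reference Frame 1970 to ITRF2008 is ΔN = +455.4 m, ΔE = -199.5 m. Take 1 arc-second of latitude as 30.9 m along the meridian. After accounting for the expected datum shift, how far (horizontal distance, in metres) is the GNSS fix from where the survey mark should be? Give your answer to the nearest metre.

41 m

Observed coordinate differences: Δφ = +0.00432°, Δλ = -0.00158°.
Converting to metres (1° lat = 111240 m, cos φ = 0.950984): observed ΔN = 480.6 m, observed ΔE = -167.1 m.
Subtracting the expected shift leaves a residual of 480.6 − (455.4) = 25.2 m north and -167.1 − (-199.5) = 32.4 m east.
Residual distance = √(25.2² + 32.4²) = 41.0 m.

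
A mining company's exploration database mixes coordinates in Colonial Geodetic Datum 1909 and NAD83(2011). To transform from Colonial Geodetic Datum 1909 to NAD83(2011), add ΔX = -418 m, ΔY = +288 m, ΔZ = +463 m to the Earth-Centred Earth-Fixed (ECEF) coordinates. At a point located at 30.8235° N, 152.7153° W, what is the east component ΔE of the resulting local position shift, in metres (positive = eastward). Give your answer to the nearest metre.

ΔE = -448 m

The local east axis at (φ, λ) is (−sin λ, cos λ, 0), so ΔE = −sin(-152.7153°)·(-418) + cos(-152.7153°)·288 = -447.57 m.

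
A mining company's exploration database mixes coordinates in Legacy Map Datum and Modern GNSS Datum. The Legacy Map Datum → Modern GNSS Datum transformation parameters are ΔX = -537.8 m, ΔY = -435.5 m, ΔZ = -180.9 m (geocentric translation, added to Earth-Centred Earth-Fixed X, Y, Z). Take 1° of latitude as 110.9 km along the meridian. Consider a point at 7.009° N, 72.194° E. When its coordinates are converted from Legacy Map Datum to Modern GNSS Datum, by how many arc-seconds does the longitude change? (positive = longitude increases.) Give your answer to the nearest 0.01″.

Δλ = 12.39″

sin φ = 0.122025, cos φ = 0.992527, sin λ = 0.952097, cos λ = 0.305795.
East component: ΔE = −sin λ·ΔX + cos λ·ΔY = −(0.952097)(-537.8) + (0.305795)(-435.5) = 378.86 m.
1° of latitude spans 110900 m; at latitude φ, 1° of longitude spans that × cos φ = 110071.2 m, so Δλ = 378.86 / 110071.2 × 3600 = 12.391″.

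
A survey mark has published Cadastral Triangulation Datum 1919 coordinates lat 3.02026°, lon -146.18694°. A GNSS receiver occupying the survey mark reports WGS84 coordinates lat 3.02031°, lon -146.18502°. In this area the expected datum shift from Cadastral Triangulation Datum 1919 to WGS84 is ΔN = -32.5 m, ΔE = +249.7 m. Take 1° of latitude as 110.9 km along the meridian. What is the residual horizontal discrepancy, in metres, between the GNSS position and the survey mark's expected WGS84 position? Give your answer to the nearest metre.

Observed coordinate differences: Δφ = +0.00005°, Δλ = +0.00192°.
Converting to metres (1° lat = 110900 m, cos φ = 0.998611): observed ΔN = 5.5 m, observed ΔE = 212.6 m.
Subtracting the expected shift leaves a residual of 5.5 − (-32.5) = 38.0 m north and 212.6 − (249.7) = -37.1 m east.
Residual distance = √(38.0² + (-37.1)²) = 53.1 m.

53 m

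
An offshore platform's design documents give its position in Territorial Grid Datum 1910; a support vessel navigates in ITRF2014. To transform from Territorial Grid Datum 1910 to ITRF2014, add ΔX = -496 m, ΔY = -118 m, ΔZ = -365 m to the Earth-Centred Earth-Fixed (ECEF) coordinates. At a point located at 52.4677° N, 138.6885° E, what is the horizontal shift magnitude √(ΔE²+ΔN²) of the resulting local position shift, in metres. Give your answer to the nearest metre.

The local east axis at (φ, λ) is (−sin λ, cos λ, 0), so ΔE = −sin(138.6885°)·(-496) + cos(138.6885°)·(-118) = 416.07 m.
The local north axis is (−sin φ cos λ, −sin φ sin λ, cos φ), giving ΔN = -295.445 + 61.774 − 222.361 = -456.03 m.
Horizontal magnitude = √(ΔE² + ΔN²) = √(416.07² + (-456.03)²) = 617.32 m.

617 m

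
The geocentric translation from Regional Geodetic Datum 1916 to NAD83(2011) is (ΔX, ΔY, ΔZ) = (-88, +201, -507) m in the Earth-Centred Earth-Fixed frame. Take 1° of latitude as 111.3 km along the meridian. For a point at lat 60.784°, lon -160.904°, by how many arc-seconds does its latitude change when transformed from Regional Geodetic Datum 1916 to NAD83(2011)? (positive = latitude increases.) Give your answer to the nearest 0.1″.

sin φ = 0.872786, cos φ = 0.488103, sin λ = -0.327152, cos λ = -0.944972.
North component: ΔN = −sin φ cos λ·ΔX − sin φ sin λ·ΔY + cos φ·ΔZ = −(0.872786)(-0.944972)(-88) − (0.872786)(-0.327152)(201) + (0.488103)(-507) = -262.65 m.
1° of latitude spans 111300 m, so Δφ = -262.65 / 111300 × 3600 = -8.496″.

Δφ = -8.5″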